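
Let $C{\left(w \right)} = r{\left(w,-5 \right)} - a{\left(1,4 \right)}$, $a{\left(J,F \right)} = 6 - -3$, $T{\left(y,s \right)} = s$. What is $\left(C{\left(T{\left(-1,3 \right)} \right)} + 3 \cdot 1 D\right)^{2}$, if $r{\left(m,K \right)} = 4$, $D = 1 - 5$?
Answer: $289$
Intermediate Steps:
$D = -4$ ($D = 1 - 5 = -4$)
$a{\left(J,F \right)} = 9$ ($a{\left(J,F \right)} = 6 + 3 = 9$)
$C{\left(w \right)} = -5$ ($C{\left(w \right)} = 4 - 9 = -5$)
$\left(C{\left(T{\left(-1,3 \right)} \right)} + 3 \cdot 1 D\right)^{2} = \left(-5 + 3 \cdot 1 \left(-4\right)\right)^{2} = \left(-5 + 3 \left(-4\right)\right)^{2} = \left(-5 - 12\right)^{2} = \left(-17\right)^{2} = 289$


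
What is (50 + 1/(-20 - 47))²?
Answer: 11215801/4489 ≈ 2498.5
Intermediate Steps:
(50 + 1/(-20 - 47))² = (50 + 1/(-67))² = (50 - 1/67)² = (3349/67)² = 11215801/4489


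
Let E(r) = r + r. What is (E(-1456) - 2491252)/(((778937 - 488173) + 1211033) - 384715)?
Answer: -1247082/558541 ≈ -2.2327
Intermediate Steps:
E(r) = 2*r
(E(-1456) - 2491252)/(((778937 - 488173) + 1211033) - 384715) = (2*(-1456) - 2491252)/(((778937 - 488173) + 1211033) - 384715) = (-2912 - 2491252)/((290764 + 1211033) - 384715) = -2494164/(1501797 - 384715) = -2494164/1117082 = -2494164*1/1117082 = -1247082/558541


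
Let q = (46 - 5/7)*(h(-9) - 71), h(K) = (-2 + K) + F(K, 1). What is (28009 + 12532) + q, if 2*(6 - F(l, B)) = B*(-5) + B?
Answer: 260329/7 ≈ 37190.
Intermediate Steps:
F(l, B) = 6 + 2*B (F(l, B) = 6 - (B*(-5) + B)/2 = 6 - (-5*B + B)/2 = 6 - (-2)*B = 6 + 2*B)
h(K) = 6 + K (h(K) = (-2 + K) + (6 + 2*1) = (-2 + K) + (6 + 2) = (-2 + K) + 8 = 6 + K)
q = -23458/7 (q = (46 - 5/7)*((6 - 9) - 71) = (46 - 5/7)*(-3 - 71) = (46 - 1*5/7)*(-74) = (46 - 5/7)*(-74) = (317/7)*(-74) = -23458/7 ≈ -3351.1)
(28009 + 12532) + q = (28009 + 12532) - 23458/7 = 40541 - 23458/7 = 260329/7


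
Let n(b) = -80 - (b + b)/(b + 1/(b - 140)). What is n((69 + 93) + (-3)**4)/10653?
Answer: -1026229/133322295 ≈ -0.0076974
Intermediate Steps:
n(b) = -80 - 2*b/(b + 1/(-140 + b))
n((69 + 93) + (-3)**4)/10653 = (2*(-40 - 41*((69 + 93) + (-3)**4)**2 + 5740*((69 + 93) + (-3)**4))/(1 + ((69 + 93) + (-3)**4)**2 - 140*((69 + 93) + (-3)**4)))/10653 = (2*(-40 - 41*(162 + 81)**2 + 5740*(162 + 81))/(1 + (162 + 81)**2 - 140*(162 + 81)))*(1/10653) = (2*(-40 - 41*243**2 + 5740*243)/(1 + 243**2 - 140*243))*(1/10653) = (2*(-40 - 41*59049 + 1394820)/(1 + 59049 - 34020))*(1/10653) = (2*(-40 - 2421009 + 1394820)/25030)*(1/10653) = (2*(1/25030)*(-1026229))*(1/10653) = -1026229/12515*1/10653 = -1026229/133322295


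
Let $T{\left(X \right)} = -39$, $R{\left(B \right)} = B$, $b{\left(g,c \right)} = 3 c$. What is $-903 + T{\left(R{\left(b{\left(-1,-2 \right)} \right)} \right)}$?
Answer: $-942$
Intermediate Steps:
$-903 + T{\left(R{\left(b{\left(-1,-2 \right)} \right)} \right)} = -903 - 39 = -942$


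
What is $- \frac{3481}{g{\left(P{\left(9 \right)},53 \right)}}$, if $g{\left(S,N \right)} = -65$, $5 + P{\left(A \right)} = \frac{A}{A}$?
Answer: $\frac{3481}{65} \approx 53.554$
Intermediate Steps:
$P{\left(A \right)} = -4$ ($P{\left(A \right)} = -5 + \frac{A}{A} = -5 + 1 = -4$)
$- \frac{3481}{g{\left(P{\left(9 \right)},53 \right)}} = - \frac{3481}{-65} = \left(-3481\right) \left(- \frac{1}{65}\right) = \frac{3481}{65}$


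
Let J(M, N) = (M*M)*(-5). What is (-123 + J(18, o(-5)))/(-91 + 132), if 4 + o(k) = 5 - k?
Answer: -1743/41 ≈ -42.512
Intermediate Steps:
o(k) = 1 - k (o(k) = -4 + (5 - k) = 1 - k)
J(M, N) = -5*M² (J(M, N) = M²*(-5) = -5*M²)
(-123 + J(18, o(-5)))/(-91 + 132) = (-123 - 5*18²)/(-91 + 132) = (-123 - 5*324)/41 = (-123 - 1620)*(1/41) = -1743*1/41 = -1743/41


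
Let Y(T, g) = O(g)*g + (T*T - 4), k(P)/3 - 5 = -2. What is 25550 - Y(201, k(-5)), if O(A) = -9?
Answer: -14766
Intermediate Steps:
k(P) = 9 (k(P) = 15 + 3*(-2) = 15 - 6 = 9)
Y(T, g) = -4 + T² - 9*g (Y(T, g) = -9*g + (T*T - 4) = -9*g + (T² - 4) = -9*g + (-4 + T²) = -4 + T² - 9*g)
25550 - Y(201, k(-5)) = 25550 - (-4 + 201² - 9*9) = 25550 - (-4 + 40401 - 81) = 25550 - 1*40316 = 25550 - 40316 = -14766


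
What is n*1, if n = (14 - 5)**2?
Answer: 81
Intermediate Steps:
n = 81 (n = 9**2 = 81)
n*1 = 81*1 = 81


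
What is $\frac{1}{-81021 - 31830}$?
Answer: $- \frac{1}{112851} \approx -8.8612 \cdot 10^{-6}$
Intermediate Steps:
$\frac{1}{-81021 - 31830} = \frac{1}{-112851} = - \frac{1}{112851}$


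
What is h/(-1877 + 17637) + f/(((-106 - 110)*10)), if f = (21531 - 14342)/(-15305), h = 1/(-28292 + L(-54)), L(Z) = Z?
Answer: 40144127383/184605694725600 ≈ 0.00021746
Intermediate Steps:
h = -1/28346 (h = 1/(-28292 - 54) = 1/(-28346) = -1/28346 ≈ -3.5278e-5)
f = -7189/15305 (f = 7189*(-1/15305) = -7189/15305 ≈ -0.46972)
h/(-1877 + 17637) + f/(((-106 - 110)*10)) = -1/(28346*(-1877 + 17637)) - 7189*1/(10*(-106 - 110))/15305 = -1/28346/15760 - 7189/(15305*((-216*10))) = -1/28346*1/15760 - 7189/15305/(-2160) = -1/446732960 - 7189/15305*(-1/2160) = -1/446732960 + 7189/33058800 = 40144127383/184605694725600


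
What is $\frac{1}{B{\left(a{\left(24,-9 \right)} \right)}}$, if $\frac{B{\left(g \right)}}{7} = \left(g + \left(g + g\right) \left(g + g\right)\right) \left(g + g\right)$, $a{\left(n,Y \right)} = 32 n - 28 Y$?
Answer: $\frac{1}{59442213600} \approx 1.6823 \cdot 10^{-11}$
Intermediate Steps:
$a{\left(n,Y \right)} = - 28 Y + 32 n$
$B{\left(g \right)} = 14 g \left(g + 4 g^{2}\right)$ ($B{\left(g \right)} = 7 \left(g + \left(g + g\right) \left(g + g\right)\right) \left(g + g\right) = 7 \left(g + 2 g 2 g\right) 2 g = 7 \left(g + 4 g^{2}\right) 2 g = 7 \cdot 2 g \left(g + 4 g^{2}\right) = 14 g \left(g + 4 g^{2}\right)$)
$\frac{1}{B{\left(a{\left(24,-9 \right)} \right)}} = \frac{1}{\left(\left(-28\right) \left(-9\right) + 32 \cdot 24\right)^{2} \left(14 + 56 \left(\left(-28\right) \left(-9\right) + 32 \cdot 24\right)\right)} = \frac{1}{\left(252 + 768\right)^{2} \left(14 + 56 \left(252 + 768\right)\right)} = \frac{1}{1020^{2} \left(14 + 56 \cdot 1020\right)} = \frac{1}{1040400 \left(14 + 57120\right)} = \frac{1}{1040400 \cdot 57134} = \frac{1}{59442213600}$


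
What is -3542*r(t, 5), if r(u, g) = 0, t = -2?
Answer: 0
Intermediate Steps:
-3542*r(t, 5) = -3542*0 = 0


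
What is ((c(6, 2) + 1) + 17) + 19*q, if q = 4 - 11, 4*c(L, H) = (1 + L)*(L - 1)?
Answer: -425/4 ≈ -106.25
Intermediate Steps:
c(L, H) = (1 + L)*(-1 + L)/4 (c(L, H) = ((1 + L)*(L - 1))/4 = ((1 + L)*(-1 + L))/4 = (1 + L)*(-1 + L)/4)
q = -7
((c(6, 2) + 1) + 17) + 19*q = (((-¼ + (¼)*6²) + 1) + 17) + 19*(-7) = (((-¼ + (¼)*36) + 1) + 17) - 133 = (((-¼ + 9) + 1) + 17) - 133 = ((35/4 + 1) + 17) - 133 = (39/4 + 17) - 133 = 107/4 - 133 = -425/4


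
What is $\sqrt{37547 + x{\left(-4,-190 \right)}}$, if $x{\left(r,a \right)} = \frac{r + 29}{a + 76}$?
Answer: $\frac{\sqrt{487957962}}{114} \approx 193.77$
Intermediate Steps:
$x{\left(r,a \right)} = \frac{29 + r}{76 + a}$
$\sqrt{37547 + x{\left(-4,-190 \right)}} = \sqrt{37547 + \frac{29 - 4}{76 - 190}} = \sqrt{37547 + \frac{1}{-114} \cdot 25} = \sqrt{37547 - \frac{25}{114}} = \sqrt{\frac{4280333}{114}} = \frac{\sqrt{487957962}}{114}$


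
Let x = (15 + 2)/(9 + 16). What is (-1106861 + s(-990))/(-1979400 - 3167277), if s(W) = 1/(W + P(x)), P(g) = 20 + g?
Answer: 26822562638/124719423741 ≈ 0.21506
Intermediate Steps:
x = 17/25 ≈ 0.68000
s(W) = 1/(517/25 + W) (s(W) = 1/(W + (20 + 17/25)) = 1/(W + 517/25) = 1/(517/25 + W))
(-1106861 + s(-990))/(-1979400 - 3167277) = (-1106861 + 25/(517 + 25*(-990)))/(-1979400 - 3167277) = (-1106861 + 25/(517 - 24750))/(-5146677) = (-1106861 + 25/(-24233))*(-1/5146677) = (-1106861 + 25*(-1/24233))*(-1/5146677) = (-1106861 - 25/24233)*(-1/5146677) = -26822562638/24233*(-1/5146677) = 26822562638/124719423741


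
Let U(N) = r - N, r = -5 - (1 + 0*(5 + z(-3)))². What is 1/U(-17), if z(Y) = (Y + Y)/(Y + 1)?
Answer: 1/11 ≈ 0.090909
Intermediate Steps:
z(Y) = 2*Y/(1 + Y) (z(Y) = (2*Y)/(1 + Y) = 2*Y/(1 + Y))
r = -6 (r = -5 - (1 + 0*(5 + 2*(-3)/(1 - 3)))² = -5 - (1 + 0*(5 + 2*(-3)/(-2)))² = -5 - (1 + 0*(5 + 2*(-3)*(-½)))² = -5 - (1 + 0*(5 + 3))² = -5 - (1 + 0*8)² = -5 - (1 + 0)² = -5 - 1*1² = -5 - 1*1 = -5 - 1 = -6)
U(N) = -6 - N
1/U(-17) = 1/(-6 - 1*(-17)) = 1/(-6 + 17) = 1/11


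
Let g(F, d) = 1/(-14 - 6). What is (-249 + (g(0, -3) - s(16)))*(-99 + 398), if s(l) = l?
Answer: -1584999/20 ≈ -79250.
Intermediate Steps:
g(F, d) = -1/20 (g(F, d) = 1/(-20) = -1/20)
(-249 + (g(0, -3) - s(16)))*(-99 + 398) = (-249 + (-1/20 - 1*16))*(-99 + 398) = (-249 + (-1/20 - 16))*299 = (-249 - 321/20)*299 = -5301/20*299 = -1584999/20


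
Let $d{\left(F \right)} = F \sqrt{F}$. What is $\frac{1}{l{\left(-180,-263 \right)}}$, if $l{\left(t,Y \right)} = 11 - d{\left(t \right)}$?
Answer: $\frac{11}{5832121} - \frac{1080 i \sqrt{5}}{5832121} \approx 1.8861 \cdot 10^{-6} - 0.00041408 i$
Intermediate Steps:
$d{\left(F \right)} = F^{\frac{3}{2}}$
$l{\left(t,Y \right)} = 11 - t^{\frac{3}{2}}$
$\frac{1}{l{\left(-180,-263 \right)}} = \frac{1}{11 - \left(-180\right)^{\frac{3}{2}}} = \frac{1}{11 - - 1080 i \sqrt{5}} = \frac{1}{11 + 1080 i \sqrt{5}}$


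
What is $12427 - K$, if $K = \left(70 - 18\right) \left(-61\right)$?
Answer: $15599$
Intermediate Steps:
$K = -3172$ ($K = 52 \left(-61\right) = -3172$)
$12427 - K = 12427 - -3172 = 12427 + 3172 = 15599$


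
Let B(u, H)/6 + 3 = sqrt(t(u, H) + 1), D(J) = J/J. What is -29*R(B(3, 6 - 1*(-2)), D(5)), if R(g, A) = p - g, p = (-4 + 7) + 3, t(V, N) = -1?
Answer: -696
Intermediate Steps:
D(J) = 1
B(u, H) = -18 (B(u, H) = -18 + 6*sqrt(-1 + 1) = -18 + 6*sqrt(0) = -18 + 6*0 = -18 + 0 = -18)
p = 6 (p = 3 + 3 = 6)
R(g, A) = 6 - g
-29*R(B(3, 6 - 1*(-2)), D(5)) = -29*(6 - 1*(-18)) = -29*(6 + 18) = -29*24 = -696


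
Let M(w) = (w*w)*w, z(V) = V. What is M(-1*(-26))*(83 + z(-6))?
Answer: 1353352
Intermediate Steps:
M(w) = w³ (M(w) = w²*w = w³)
M(-1*(-26))*(83 + z(-6)) = (-1*(-26))³*(83 - 6) = 26³*77 = 17576*77 = 1353352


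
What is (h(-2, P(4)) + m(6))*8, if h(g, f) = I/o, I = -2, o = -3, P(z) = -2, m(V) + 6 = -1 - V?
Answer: -296/3 ≈ -98.667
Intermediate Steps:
m(V) = -7 - V (m(V) = -6 + (-1 - V) = -7 - V)
h(g, f) = ⅔ (h(g, f) = -2/(-3) = -2*(-⅓) = ⅔)
(h(-2, P(4)) + m(6))*8 = (⅔ + (-7 - 1*6))*8 = (⅔ + (-7 - 6))*8 = (⅔ - 13)*8 = -37/3*8 = -296/3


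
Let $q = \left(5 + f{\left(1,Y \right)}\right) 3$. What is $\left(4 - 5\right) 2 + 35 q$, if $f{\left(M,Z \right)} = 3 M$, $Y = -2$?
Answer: $838$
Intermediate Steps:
$q = 24$ ($q = \left(5 + 3 \cdot 1\right) 3 = \left(5 + 3\right) 3 = 8 \cdot 3 = 24$)
$\left(4 - 5\right) 2 + 35 q = \left(4 - 5\right) 2 + 35 \cdot 24 = \left(-1\right) 2 + 840 = -2 + 840 = 838$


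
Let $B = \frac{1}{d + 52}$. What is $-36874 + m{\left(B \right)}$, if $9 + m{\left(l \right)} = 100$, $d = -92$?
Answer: $-36783$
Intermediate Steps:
$B = - \frac{1}{40}$ ($B = \frac{1}{-92 + 52} = \frac{1}{-40} = - \frac{1}{40} \approx -0.025$)
$m{\left(l \right)} = 91$ ($m{\left(l \right)} = -9 + 100 = 91$)
$-36874 + m{\left(B \right)} = -36874 + 91 = -36783$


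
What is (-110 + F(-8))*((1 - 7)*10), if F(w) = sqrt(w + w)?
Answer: 6600 - 240*I ≈ 6600.0 - 240.0*I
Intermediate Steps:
F(w) = sqrt(2)*sqrt(w) (F(w) = sqrt(2*w) = sqrt(2)*sqrt(w))
(-110 + F(-8))*((1 - 7)*10) = (-110 + sqrt(2)*sqrt(-8))*((1 - 7)*10) = (-110 + sqrt(2)*(2*I*sqrt(2)))*(-6*10) = (-110 + 4*I)*(-60) = 6600 - 240*I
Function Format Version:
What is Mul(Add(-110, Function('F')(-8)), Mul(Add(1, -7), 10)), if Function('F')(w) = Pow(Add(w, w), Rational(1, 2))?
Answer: Add(6600, Mul(-240, I)) ≈ Add(6600.0, Mul(-240.00, I))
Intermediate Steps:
Function('F')(w) = Mul(Pow(2, Rational(1, 2)), Pow(w, Rational(1, 2))) (Function('F')(w) = Pow(Mul(2, w), Rational(1, 2)) = Mul(Pow(2, Rational(1, 2)), Pow(w, Rational(1, 2))))
Mul(Add(-110, Function('F')(-8)), Mul(Add(1, -7), 10)) = Mul(Add(-110, Mul(Pow(2, Rational(1, 2)), Pow(-8, Rational(1, 2)))), Mul(Add(1, -7), 10)) = Mul(Add(-110, Mul(Pow(2, Rational(1, 2)), Mul(2, I, Pow(2, Rational(1, 2))))), Mul(-6, 10)) = Mul(Add(-110, Mul(4, I)), -60) = Add(6600, Mul(-240, I))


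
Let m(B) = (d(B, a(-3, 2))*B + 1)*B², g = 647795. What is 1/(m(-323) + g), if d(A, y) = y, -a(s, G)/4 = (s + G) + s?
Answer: -1/538420148 ≈ -1.8573e-9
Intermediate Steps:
a(s, G) = -8*s - 4*G (a(s, G) = -4*((s + G) + s) = -4*((G + s) + s) = -4*(G + 2*s) = -8*s - 4*G)
m(B) = B²*(1 + 16*B) (m(B) = ((-8*(-3) - 4*2)*B + 1)*B² = ((24 - 8)*B + 1)*B² = (16*B + 1)*B² = (1 + 16*B)*B² = B²*(1 + 16*B))
1/(m(-323) + g) = 1/((-323)²*(1 + 16*(-323)) + 647795) = 1/(104329*(1 - 5168) + 647795) = 1/(104329*(-5167) + 647795) = 1/(-539067943 + 647795) = 1/(-538420148) = -1/538420148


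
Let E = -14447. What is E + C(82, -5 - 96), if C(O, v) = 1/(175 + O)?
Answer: -3712878/257 ≈ -14447.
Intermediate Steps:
E + C(82, -5 - 96) = -14447 + 1/(175 + 82) = -14447 + 1/257 = -3712878/257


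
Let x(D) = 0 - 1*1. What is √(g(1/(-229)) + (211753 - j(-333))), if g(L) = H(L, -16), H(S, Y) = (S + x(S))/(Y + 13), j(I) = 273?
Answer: √99812162130/687 ≈ 459.87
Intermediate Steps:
x(D) = -1 (x(D) = 0 - 1 = -1)
H(S, Y) = (-1 + S)/(13 + Y) (H(S, Y) = (S - 1)/(Y + 13) = (-1 + S)/(13 + Y))
g(L) = ⅓ - L/3 (g(L) = (-1 + L)/(13 - 16) = (-1 + L)/(-3) = -(-1 + L)/3 = ⅓ - L/3)
√(g(1/(-229)) + (211753 - j(-333))) = √((⅓ - ⅓/(-229)) + (211753 - 1*273)) = √((⅓ - ⅓*(-1/229)) + (211753 - 273)) = √((⅓ + 1/687) + 211480) = √(230/687 + 211480) = √(145286990/687) = √99812162130/687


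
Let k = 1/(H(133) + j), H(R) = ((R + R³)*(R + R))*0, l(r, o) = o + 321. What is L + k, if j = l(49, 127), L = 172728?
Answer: 77382145/448 ≈ 1.7273e+5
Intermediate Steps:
l(r, o) = 321 + o
H(R) = 0 (H(R) = ((R + R³)*(2*R))*0 = (2*R*(R + R³))*0 = 0)
j = 448 (j = 321 + 127 = 448)
k = 1/448 (k = 1/(0 + 448) = 1/448 ≈ 0.0022321)
L + k = 172728 + 1/448 = 77382145/448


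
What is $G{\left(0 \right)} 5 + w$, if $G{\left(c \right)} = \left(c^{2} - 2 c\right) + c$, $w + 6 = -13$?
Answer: $-19$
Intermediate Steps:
$w = -19$ ($w = -6 - 13 = -19$)
$G{\left(c \right)} = c^{2} - c$
$G{\left(0 \right)} 5 + w = 0 \left(-1 + 0\right) 5 - 19 = 0 \left(-1\right) 5 - 19 = 0 \cdot 5 - 19 = 0 - 19 = -19$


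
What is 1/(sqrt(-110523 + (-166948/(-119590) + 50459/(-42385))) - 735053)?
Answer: -372585292782395/273869993237616670463 - 56*I*sqrt(9055030342973338195)/273869993237616670463 ≈ -1.3604e-6 - 6.153e-10*I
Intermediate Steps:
1/(sqrt(-110523 + (-166948/(-119590) + 50459/(-42385))) - 735053) = 1/(sqrt(-110523 + (-166948*(-1/119590) + 50459*(-1/42385))) - 735053) = 1/(sqrt(-110523 + (83474/59795 - 50459/42385)) - 735053) = 1/(sqrt(-110523 + 104169917/506882215) - 735053) = 1/(sqrt(-56022038878528/506882215) - 735053) = 1/(8*I*sqrt(9055030342973338195)/72411745 - 735053) = 1/(-735053 + 8*I*sqrt(9055030342973338195)/72411745)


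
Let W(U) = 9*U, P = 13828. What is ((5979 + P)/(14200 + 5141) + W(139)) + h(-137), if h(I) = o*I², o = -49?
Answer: -17763334823/19341 ≈ -9.1843e+5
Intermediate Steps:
h(I) = -49*I²
((5979 + P)/(14200 + 5141) + W(139)) + h(-137) = ((5979 + 13828)/(14200 + 5141) + 9*139) - 49*(-137)² = (19807/19341 + 1251) - 49*18769 = (19807*(1/19341) + 1251) - 919681 = (19807/19341 + 1251) - 919681 = 24215398/19341 - 919681 = -17763334823/19341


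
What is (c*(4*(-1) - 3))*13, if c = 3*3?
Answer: -819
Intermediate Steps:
c = 9
(c*(4*(-1) - 3))*13 = (9*(4*(-1) - 3))*13 = (9*(-4 - 3))*13 = (9*(-7))*13 = -63*13 = -819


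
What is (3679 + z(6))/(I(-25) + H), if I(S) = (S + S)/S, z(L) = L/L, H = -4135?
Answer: -3680/4133 ≈ -0.89039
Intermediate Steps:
z(L) = 1
I(S) = 2 (I(S) = (2*S)/S = 2)
(3679 + z(6))/(I(-25) + H) = (3679 + 1)/(2 - 4135) = 3680/(-4133) = 3680*(-1/4133) = -3680/4133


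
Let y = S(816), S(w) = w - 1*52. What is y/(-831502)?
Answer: -382/415751 ≈ -0.00091882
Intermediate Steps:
S(w) = -52 + w (S(w) = w - 52 = -52 + w)
y = 764 (y = -52 + 816 = 764)
y/(-831502) = 764/(-831502) = 764*(-1/831502) = -382/415751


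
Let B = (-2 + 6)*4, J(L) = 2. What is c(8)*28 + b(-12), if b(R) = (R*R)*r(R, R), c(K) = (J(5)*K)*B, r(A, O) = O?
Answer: 5440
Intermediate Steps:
B = 16 (B = 4*4 = 16)
c(K) = 32*K (c(K) = (2*K)*16 = 32*K)
b(R) = R³ (b(R) = (R*R)*R = R²*R = R³)
c(8)*28 + b(-12) = (32*8)*28 + (-12)³ = 256*28 - 1728 = 7168 - 1728 = 5440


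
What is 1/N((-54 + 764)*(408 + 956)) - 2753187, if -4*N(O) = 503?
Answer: -1384853065/503 ≈ -2.7532e+6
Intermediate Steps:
N(O) = -503/4 (N(O) = -1/4*503 = -503/4)
1/N((-54 + 764)*(408 + 956)) - 2753187 = 1/(-503/4) - 2753187 = -4/503 - 2753187 = -1384853065/503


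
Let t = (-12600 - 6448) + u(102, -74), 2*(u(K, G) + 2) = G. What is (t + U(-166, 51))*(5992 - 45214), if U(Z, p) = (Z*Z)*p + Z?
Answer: -54365731866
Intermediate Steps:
u(K, G) = -2 + G/2
U(Z, p) = Z + p*Z² (U(Z, p) = Z²*p + Z = p*Z² + Z = Z + p*Z²)
t = -19087 (t = (-12600 - 6448) + (-2 + (½)*(-74)) = -19048 + (-2 - 37) = -19048 - 39 = -19087)
(t + U(-166, 51))*(5992 - 45214) = (-19087 - 166*(1 - 166*51))*(5992 - 45214) = (-19087 - 166*(1 - 8466))*(-39222) = (-19087 - 166*(-8465))*(-39222) = (-19087 + 1405190)*(-39222) = 1386103*(-39222) = -54365731866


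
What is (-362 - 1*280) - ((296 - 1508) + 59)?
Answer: 511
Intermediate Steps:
(-362 - 1*280) - ((296 - 1508) + 59) = (-362 - 280) - (-1212 + 59) = -642 - 1*(-1153) = -642 + 1153 = 511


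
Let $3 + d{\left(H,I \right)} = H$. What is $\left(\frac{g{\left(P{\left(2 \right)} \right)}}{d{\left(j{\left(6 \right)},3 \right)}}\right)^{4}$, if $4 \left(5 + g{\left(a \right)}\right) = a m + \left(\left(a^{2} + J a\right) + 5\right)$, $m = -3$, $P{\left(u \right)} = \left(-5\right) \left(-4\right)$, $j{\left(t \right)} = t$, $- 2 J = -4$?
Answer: $\frac{17748900625}{20736} \approx 8.5595 \cdot 10^{5}$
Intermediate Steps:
$J = 2$ ($J = \left(- \frac{1}{2}\right) \left(-4\right) = 2$)
$d{\left(H,I \right)} = -3 + H$
$P{\left(u \right)} = 20$
$g{\left(a \right)} = - \frac{15}{4} - \frac{a}{4} + \frac{a^{2}}{4}$ ($g{\left(a \right)} = -5 + \frac{a \left(-3\right) + \left(\left(a^{2} + 2 a\right) + 5\right)}{4} = -5 + \frac{- 3 a + \left(5 + a^{2} + 2 a\right)}{4} = -5 + \frac{5 + a^{2} - a}{4} = -5 + \left(\frac{5}{4} - \frac{a}{4} + \frac{a^{2}}{4}\right) = - \frac{15}{4} - \frac{a}{4} + \frac{a^{2}}{4}$)
$\left(\frac{g{\left(P{\left(2 \right)} \right)}}{d{\left(j{\left(6 \right)},3 \right)}}\right)^{4} = \left(\frac{- \frac{15}{4} - 5 + \frac{20^{2}}{4}}{-3 + 6}\right)^{4} = \left(\frac{- \frac{15}{4} - 5 + \frac{1}{4} \cdot 400}{3}\right)^{4} = \left(\left(- \frac{15}{4} - 5 + 100\right) \frac{1}{3}\right)^{4} = \left(\frac{365}{4} \cdot \frac{1}{3}\right)^{4} = \left(\frac{365}{12}\right)^{4} = \frac{17748900625}{20736}$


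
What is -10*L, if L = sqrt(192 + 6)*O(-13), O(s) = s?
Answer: 390*sqrt(22) ≈ 1829.3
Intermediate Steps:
L = -39*sqrt(22) (L = sqrt(192 + 6)*(-13) = sqrt(198)*(-13) = (3*sqrt(22))*(-13) = -39*sqrt(22) ≈ -182.93)
-10*L = -(-390)*sqrt(22) = 390*sqrt(22)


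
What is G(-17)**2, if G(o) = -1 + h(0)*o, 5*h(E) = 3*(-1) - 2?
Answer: 256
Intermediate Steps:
h(E) = -1 (h(E) = (3*(-1) - 2)/5 = (-3 - 2)/5 = (1/5)*(-5) = -1)
G(o) = -1 - o
G(-17)**2 = (-1 - 1*(-17))**2 = (-1 + 17)**2 = 16**2 = 256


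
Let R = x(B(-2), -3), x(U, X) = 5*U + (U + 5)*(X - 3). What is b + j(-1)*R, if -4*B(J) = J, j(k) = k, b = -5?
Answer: 51/2 ≈ 25.500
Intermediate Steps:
B(J) = -J/4
x(U, X) = 5*U + (-3 + X)*(5 + U) (x(U, X) = 5*U + (5 + U)*(-3 + X) = 5*U + (-3 + X)*(5 + U))
R = -61/2 (R = -15 + 2*(-1/4*(-2)) + 5*(-3) - 1/4*(-2)*(-3) = -15 + 2*(1/2) - 15 + (1/2)*(-3) = -15 + 1 - 15 - 3/2 = -61/2 ≈ -30.500)
b + j(-1)*R = -5 - 1*(-61/2) = -5 + 61/2 = 51/2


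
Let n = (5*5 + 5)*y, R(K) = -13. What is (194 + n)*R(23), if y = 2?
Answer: -3302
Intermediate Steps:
n = 60 (n = (5*5 + 5)*2 = (25 + 5)*2 = 30*2 = 60)
(194 + n)*R(23) = (194 + 60)*(-13) = 254*(-13) = -3302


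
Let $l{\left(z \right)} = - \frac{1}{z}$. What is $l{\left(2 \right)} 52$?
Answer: $-26$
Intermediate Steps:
$l{\left(2 \right)} 52 = - \frac{1}{2} \cdot 52 = \left(-1\right) \frac{1}{2} \cdot 52 = \left(- \frac{1}{2}\right) 52 = -26$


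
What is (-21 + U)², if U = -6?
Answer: 729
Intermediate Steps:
(-21 + U)² = (-21 - 6)² = (-27)² = 729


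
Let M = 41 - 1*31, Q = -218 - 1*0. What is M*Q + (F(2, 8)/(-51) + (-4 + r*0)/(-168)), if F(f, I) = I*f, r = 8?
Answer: -518909/238 ≈ -2180.3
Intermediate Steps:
Q = -218 (Q = -218 + 0 = -218)
M = 10 (M = 41 - 31 = 10)
M*Q + (F(2, 8)/(-51) + (-4 + r*0)/(-168)) = 10*(-218) + ((8*2)/(-51) + (-4 + 8*0)/(-168)) = -2180 + (16*(-1/51) + (-4 + 0)*(-1/168)) = -2180 + (-16/51 - 4*(-1/168)) = -2180 + (-16/51 + 1/42) = -2180 - 69/238 = -518909/238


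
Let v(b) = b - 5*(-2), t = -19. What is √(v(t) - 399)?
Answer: 2*I*√102 ≈ 20.199*I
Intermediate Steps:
v(b) = 10 + b (v(b) = b + 10 = 10 + b)
√(v(t) - 399) = √((10 - 19) - 399) = √(-9 - 399) = √(-408) = 2*I*√102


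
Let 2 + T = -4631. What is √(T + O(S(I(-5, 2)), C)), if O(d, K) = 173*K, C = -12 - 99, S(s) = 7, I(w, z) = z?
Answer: 2*I*√5959 ≈ 154.39*I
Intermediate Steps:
C = -111
T = -4633 (T = -2 - 4631 = -4633)
√(T + O(S(I(-5, 2)), C)) = √(-4633 + 173*(-111)) = √(-4633 - 19203) = √(-23836) = 2*I*√5959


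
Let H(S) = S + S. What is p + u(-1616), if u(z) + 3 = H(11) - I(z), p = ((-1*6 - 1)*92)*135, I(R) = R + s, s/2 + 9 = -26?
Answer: -85235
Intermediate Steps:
s = -70 (s = -18 + 2*(-26) = -18 - 52 = -70)
H(S) = 2*S
I(R) = -70 + R (I(R) = R - 70 = -70 + R)
p = -86940 (p = ((-6 - 1)*92)*135 = -7*92*135 = -644*135 = -86940)
u(z) = 89 - z (u(z) = -3 + (2*11 - (-70 + z)) = -3 + (22 + (70 - z)) = -3 + (92 - z) = 89 - z)
p + u(-1616) = -86940 + (89 - 1*(-1616)) = -86940 + (89 + 1616) = -86940 + 1705 = -85235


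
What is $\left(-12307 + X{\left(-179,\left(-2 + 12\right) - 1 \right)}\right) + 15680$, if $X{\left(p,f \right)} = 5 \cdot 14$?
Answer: $3443$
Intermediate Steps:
$X{\left(p,f \right)} = 70$
$\left(-12307 + X{\left(-179,\left(-2 + 12\right) - 1 \right)}\right) + 15680 = \left(-12307 + 70\right) + 15680 = -12237 + 15680 = 3443$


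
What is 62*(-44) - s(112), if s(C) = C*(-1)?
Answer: -2616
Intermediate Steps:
s(C) = -C
62*(-44) - s(112) = 62*(-44) - (-1)*112 = -2728 - 1*(-112) = -2728 + 112 = -2616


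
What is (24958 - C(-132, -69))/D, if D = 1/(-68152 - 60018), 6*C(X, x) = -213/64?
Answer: -204732029075/64 ≈ -3.1989e+9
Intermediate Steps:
C(X, x) = -71/128 (C(X, x) = (-213/64)/6 = (-213*1/64)/6 = (1/6)*(-213/64) = -71/128)
D = -1/128170 (D = 1/(-128170) = -1/128170 ≈ -7.8021e-6)
(24958 - C(-132, -69))/D = (24958 - 1*(-71/128))/(-1/128170) = (24958 + 71/128)*(-128170) = (3194695/128)*(-128170) = -204732029075/64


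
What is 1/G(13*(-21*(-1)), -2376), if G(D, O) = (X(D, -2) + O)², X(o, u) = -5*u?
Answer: 1/5597956 ≈ 1.7864e-7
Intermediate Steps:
G(D, O) = (10 + O)² (G(D, O) = (-5*(-2) + O)² = (10 + O)²)
1/G(13*(-21*(-1)), -2376) = 1/((10 - 2376)²) = 1/((-2366)²) = 1/5597956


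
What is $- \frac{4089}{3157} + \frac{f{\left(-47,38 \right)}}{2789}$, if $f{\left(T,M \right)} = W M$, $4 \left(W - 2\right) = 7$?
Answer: $- \frac{21908697}{17609746} \approx -1.2441$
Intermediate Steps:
$W = \frac{15}{4}$ ($W = 2 + \frac{1}{4} \cdot 7 = 2 + \frac{7}{4} = \frac{15}{4} \approx 3.75$)
$f{\left(T,M \right)} = \frac{15 M}{4}$
$- \frac{4089}{3157} + \frac{f{\left(-47,38 \right)}}{2789} = - \frac{4089}{3157} + \frac{\frac{15}{4} \cdot 38}{2789} = \left(-4089\right) \frac{1}{3157} + \frac{285}{2} \cdot \frac{1}{2789} = - \frac{4089}{3157} + \frac{285}{5578} = - \frac{21908697}{17609746}$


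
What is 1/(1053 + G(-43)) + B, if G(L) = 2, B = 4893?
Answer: 5162116/1055 ≈ 4893.0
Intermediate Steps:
1/(1053 + G(-43)) + B = 1/(1053 + 2) + 4893 = 1/1055 + 4893 = 5162116/1055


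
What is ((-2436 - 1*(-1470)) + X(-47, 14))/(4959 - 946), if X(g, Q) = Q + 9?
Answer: -943/4013 ≈ -0.23499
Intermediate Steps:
X(g, Q) = 9 + Q
((-2436 - 1*(-1470)) + X(-47, 14))/(4959 - 946) = ((-2436 - 1*(-1470)) + (9 + 14))/(4959 - 946) = ((-2436 + 1470) + 23)/4013 = (-966 + 23)*(1/4013) = -943*1/4013 = -943/4013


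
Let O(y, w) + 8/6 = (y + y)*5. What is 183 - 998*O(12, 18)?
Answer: -354739/3 ≈ -1.1825e+5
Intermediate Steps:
O(y, w) = -4/3 + 10*y (O(y, w) = -4/3 + (y + y)*5 = -4/3 + (2*y)*5 = -4/3 + 10*y)
183 - 998*O(12, 18) = 183 - 998*(-4/3 + 10*12) = 183 - 998*(-4/3 + 120) = 183 - 998*356/3 = 183 - 355288/3 = -354739/3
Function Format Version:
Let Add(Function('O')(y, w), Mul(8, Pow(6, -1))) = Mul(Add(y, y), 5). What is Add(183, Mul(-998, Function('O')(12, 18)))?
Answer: Rational(-354739, 3) ≈ -1.1825e+5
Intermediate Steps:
Function('O')(y, w) = Add(Rational(-4, 3), Mul(10, y)) (Function('O')(y, w) = Add(Rational(-4, 3), Mul(Add(y, y), 5)) = Add(Rational(-4, 3), Mul(Mul(2, y), 5)) = Add(Rational(-4, 3), Mul(10, y)))
Add(183, Mul(-998, Function('O')(12, 18))) = Add(183, Mul(-998, Add(Rational(-4, 3), Mul(10, 12)))) = Add(183, Mul(-998, Add(Rational(-4, 3), 120))) = Add(183, Mul(-998, Rational(356, 3))) = Add(183, Rational(-355288, 3)) = Rational(-354739, 3)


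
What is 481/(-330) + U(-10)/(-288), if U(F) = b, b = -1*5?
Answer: -22813/15840 ≈ -1.4402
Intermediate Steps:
b = -5
U(F) = -5
481/(-330) + U(-10)/(-288) = 481/(-330) - 5/(-288) = 481*(-1/330) - 5*(-1/288) = -481/330 + 5/288 = -22813/15840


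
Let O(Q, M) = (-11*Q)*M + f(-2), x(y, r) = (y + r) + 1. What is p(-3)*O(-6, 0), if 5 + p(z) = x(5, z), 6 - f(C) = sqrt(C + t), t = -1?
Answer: -12 + 2*I*sqrt(3) ≈ -12.0 + 3.4641*I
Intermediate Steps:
f(C) = 6 - sqrt(-1 + C) (f(C) = 6 - sqrt(C - 1) = 6 - sqrt(-1 + C))
x(y, r) = 1 + r + y (x(y, r) = (r + y) + 1 = 1 + r + y)
O(Q, M) = 6 - I*sqrt(3) - 11*M*Q (O(Q, M) = (-11*Q)*M + (6 - sqrt(-1 - 2)) = -11*M*Q + (6 - sqrt(-3)) = -11*M*Q + (6 - I*sqrt(3)) = 6 - I*sqrt(3) - 11*M*Q)
p(z) = 1 + z (p(z) = -5 + (1 + z + 5) = -5 + (6 + z) = 1 + z)
p(-3)*O(-6, 0) = (1 - 3)*(6 - I*sqrt(3) - 11*0*(-6)) = -2*(6 - I*sqrt(3) + 0) = -2*(6 - I*sqrt(3)) = -12 + 2*I*sqrt(3)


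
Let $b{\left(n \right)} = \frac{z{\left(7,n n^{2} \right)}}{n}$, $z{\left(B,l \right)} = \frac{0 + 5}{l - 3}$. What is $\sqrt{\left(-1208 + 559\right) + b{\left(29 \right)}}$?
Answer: $\frac{i \sqrt{324580052973794}}{707194} \approx 25.475 i$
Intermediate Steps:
$z{\left(B,l \right)} = \frac{5}{-3 + l}$
$b{\left(n \right)} = \frac{5}{n \left(-3 + n^{3}\right)}$ ($b{\left(n \right)} = \frac{5 \frac{1}{-3 + n n^{2}}}{n} = \frac{5 \frac{1}{-3 + n^{3}}}{n} = \frac{5}{n \left(-3 + n^{3}\right)}$)
$\sqrt{\left(-1208 + 559\right) + b{\left(29 \right)}} = \sqrt{\left(-1208 + 559\right) + \frac{5}{29 \left(-3 + 29^{3}\right)}} = \sqrt{-649 + 5 \cdot \frac{1}{29} \frac{1}{-3 + 24389}} = \sqrt{-649 + 5 \cdot \frac{1}{29} \cdot \frac{1}{24386}} = \sqrt{-649 + \frac{5}{707194}} = \sqrt{- \frac{458968901}{707194}} = \frac{i \sqrt{324580052973794}}{707194}$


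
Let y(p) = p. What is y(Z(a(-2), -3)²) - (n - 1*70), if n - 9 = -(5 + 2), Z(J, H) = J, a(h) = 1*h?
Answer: 72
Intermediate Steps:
a(h) = h
n = 2 (n = 9 - (5 + 2) = 9 - 1*7 = 9 - 7 = 2)
y(Z(a(-2), -3)²) - (n - 1*70) = (-2)² - (2 - 1*70) = 4 - (2 - 70) = 4 - 1*(-68) = 4 + 68 = 72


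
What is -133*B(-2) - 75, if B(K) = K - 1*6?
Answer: 989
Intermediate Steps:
B(K) = -6 + K (B(K) = K - 6 = -6 + K)
-133*B(-2) - 75 = -133*(-6 - 2) - 75 = -133*(-8) - 75 = 1064 - 75 = 989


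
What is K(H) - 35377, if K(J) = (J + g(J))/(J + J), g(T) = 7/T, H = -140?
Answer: -198108399/5600 ≈ -35377.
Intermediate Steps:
K(J) = (J + 7/J)/(2*J) (K(J) = (J + 7/J)/(J + J) = (J + 7/J)/((2*J)) = (J + 7/J)*(1/(2*J)) = (J + 7/J)/(2*J))
K(H) - 35377 = (½)*(7 + (-140)²)/(-140)² - 35377 = (½)*(1/19600)*(7 + 19600) - 35377 = (½)*(1/19600)*19607 - 35377 = 2801/5600 - 35377 = -198108399/5600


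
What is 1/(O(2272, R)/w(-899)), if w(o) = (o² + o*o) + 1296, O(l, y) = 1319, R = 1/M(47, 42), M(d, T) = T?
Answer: 1617698/1319 ≈ 1226.5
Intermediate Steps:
R = 1/42 ≈ 0.023810
w(o) = 1296 + 2*o² (w(o) = (o² + o²) + 1296 = 2*o² + 1296 = 1296 + 2*o²)
1/(O(2272, R)/w(-899)) = 1/(1319/(1296 + 2*(-899)²)) = 1/(1319/(1296 + 2*808201)) = 1/(1319/(1296 + 1616402)) = 1/(1319/1617698) = 1617698/1319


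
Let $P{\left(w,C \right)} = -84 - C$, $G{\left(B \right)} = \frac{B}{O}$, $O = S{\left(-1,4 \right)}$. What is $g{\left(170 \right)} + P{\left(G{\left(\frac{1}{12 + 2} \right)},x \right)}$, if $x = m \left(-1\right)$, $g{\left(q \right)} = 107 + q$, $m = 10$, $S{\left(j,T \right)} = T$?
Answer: $203$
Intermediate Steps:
$O = 4$
$G{\left(B \right)} = \frac{B}{4}$
$x = -10$ ($x = 10 \left(-1\right) = -10$)
$g{\left(170 \right)} + P{\left(G{\left(\frac{1}{12 + 2} \right)},x \right)} = \left(107 + 170\right) - 74 = 277 + \left(-84 + 10\right) = 277 - 74 = 203$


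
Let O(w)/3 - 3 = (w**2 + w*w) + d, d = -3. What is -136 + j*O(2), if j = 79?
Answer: 1760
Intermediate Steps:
O(w) = 6*w**2 (O(w) = 9 + 3*((w**2 + w*w) - 3) = 9 + 3*((w**2 + w**2) - 3) = 9 + 3*(2*w**2 - 3) = 9 + 3*(-3 + 2*w**2) = 9 + (-9 + 6*w**2) = 6*w**2)
-136 + j*O(2) = -136 + 79*(6*2**2) = -136 + 79*(6*4) = -136 + 79*24 = -136 + 1896 = 1760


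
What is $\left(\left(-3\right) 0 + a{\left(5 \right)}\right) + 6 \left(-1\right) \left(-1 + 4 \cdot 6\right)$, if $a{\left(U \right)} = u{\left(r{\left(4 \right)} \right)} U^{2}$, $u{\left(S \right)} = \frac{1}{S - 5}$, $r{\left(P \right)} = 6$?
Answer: $-113$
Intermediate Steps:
$u{\left(S \right)} = \frac{1}{-5 + S}$
$a{\left(U \right)} = U^{2}$ ($a{\left(U \right)} = \frac{U^{2}}{-5 + 6} = \frac{U^{2}}{1} = 1 U^{2} = U^{2}$)
$\left(\left(-3\right) 0 + a{\left(5 \right)}\right) + 6 \left(-1\right) \left(-1 + 4 \cdot 6\right) = \left(\left(-3\right) 0 + 5^{2}\right) + 6 \left(-1\right) \left(-1 + 4 \cdot 6\right) = \left(0 + 25\right) - 6 \left(-1 + 24\right) = 25 - 138 = -113$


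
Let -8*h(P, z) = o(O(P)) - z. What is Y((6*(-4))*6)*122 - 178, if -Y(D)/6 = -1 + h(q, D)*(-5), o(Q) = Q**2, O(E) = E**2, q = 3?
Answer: -204767/2 ≈ -1.0238e+5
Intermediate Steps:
h(P, z) = -P**4/8 + z/8 (h(P, z) = -((P**2)**2 - z)/8 = -(P**4 - z)/8 = -P**4/8 + z/8)
Y(D) = -1191/4 + 15*D/4 (Y(D) = -6*(-1 + (-1/8*3**4 + D/8)*(-5)) = -6*(-1 + (-1/8*81 + D/8)*(-5)) = -6*(-1 + (-81/8 + D/8)*(-5)) = -6*(-1 + (405/8 - 5*D/8)) = -6*(397/8 - 5*D/8) = -1191/4 + 15*D/4)
Y((6*(-4))*6)*122 - 178 = (-1191/4 + 15*((6*(-4))*6)/4)*122 - 178 = (-1191/4 + 15*(-24*6)/4)*122 - 178 = (-1191/4 + (15/4)*(-144))*122 - 178 = (-1191/4 - 540)*122 - 178 = -3351/4*122 - 178 = -204411/2 - 178 = -204767/2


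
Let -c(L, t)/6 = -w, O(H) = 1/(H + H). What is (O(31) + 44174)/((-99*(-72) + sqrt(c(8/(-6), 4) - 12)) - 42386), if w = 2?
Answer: -2738789/2185996 ≈ -1.2529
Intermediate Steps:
O(H) = 1/(2*H)
c(L, t) = 12 (c(L, t) = -(-6)*2 = -6*(-2) = 12)
(O(31) + 44174)/((-99*(-72) + sqrt(c(8/(-6), 4) - 12)) - 42386) = ((1/2)/31 + 44174)/((-99*(-72) + sqrt(12 - 12)) - 42386) = ((1/2)*(1/31) + 44174)/((7128 + sqrt(0)) - 42386) = (1/62 + 44174)/((7128 + 0) - 42386) = 2738789/(62*(7128 - 42386)) = (2738789/62)/(-35258) = (2738789/62)*(-1/35258) = -2738789/2185996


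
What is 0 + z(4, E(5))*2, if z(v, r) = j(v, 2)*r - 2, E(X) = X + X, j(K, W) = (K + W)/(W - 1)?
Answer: 116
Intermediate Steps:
j(K, W) = (K + W)/(-1 + W)
E(X) = 2*X
z(v, r) = -2 + r*(2 + v) (z(v, r) = ((v + 2)/(-1 + 2))*r - 2 = ((2 + v)/1)*r - 2 = (1*(2 + v))*r - 2 = (2 + v)*r - 2 = r*(2 + v) - 2 = -2 + r*(2 + v))
0 + z(4, E(5))*2 = 0 + (-2 + (2*5)*(2 + 4))*2 = 0 + (-2 + 10*6)*2 = 0 + (-2 + 60)*2 = 0 + 58*2 = 0 + 116 = 116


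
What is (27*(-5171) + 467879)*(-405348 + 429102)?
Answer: 7797535548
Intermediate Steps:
(27*(-5171) + 467879)*(-405348 + 429102) = (-139617 + 467879)*23754 = 328262*23754 = 7797535548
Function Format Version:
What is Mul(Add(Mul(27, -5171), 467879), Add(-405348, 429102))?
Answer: 7797535548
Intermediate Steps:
Mul(Add(Mul(27, -5171), 467879), Add(-405348, 429102)) = Mul(Add(-139617, 467879), 23754) = Mul(328262, 23754) = 7797535548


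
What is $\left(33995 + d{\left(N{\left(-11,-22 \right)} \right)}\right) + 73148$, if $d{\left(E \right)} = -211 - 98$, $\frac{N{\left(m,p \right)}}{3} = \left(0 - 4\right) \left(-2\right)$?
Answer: $106834$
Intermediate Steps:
$N{\left(m,p \right)} = 24$ ($N{\left(m,p \right)} = 3 \left(0 - 4\right) \left(-2\right) = 3 \left(\left(-4\right) \left(-2\right)\right) = 3 \cdot 8 = 24$)
$d{\left(E \right)} = -309$ ($d{\left(E \right)} = -211 - 98 = -309$)
$\left(33995 + d{\left(N{\left(-11,-22 \right)} \right)}\right) + 73148 = \left(33995 - 309\right) + 73148 = 33686 + 73148 = 106834$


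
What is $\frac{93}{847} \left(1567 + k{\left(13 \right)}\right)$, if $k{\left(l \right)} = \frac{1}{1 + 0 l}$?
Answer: $\frac{20832}{121} \approx 172.17$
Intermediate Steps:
$k{\left(l \right)} = 1$ ($k{\left(l \right)} = \frac{1}{1 + 0} = 1^{-1} = 1$)
$\frac{93}{847} \left(1567 + k{\left(13 \right)}\right) = \frac{93}{847} \left(1567 + 1\right) = 93 \cdot \frac{1}{847} \cdot 1568 = \frac{93}{847} \cdot 1568 = \frac{20832}{121}$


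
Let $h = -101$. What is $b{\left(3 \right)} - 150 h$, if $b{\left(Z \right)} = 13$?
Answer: $15163$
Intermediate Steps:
$b{\left(3 \right)} - 150 h = 13 - -15150 = 13 + 15150 = 15163$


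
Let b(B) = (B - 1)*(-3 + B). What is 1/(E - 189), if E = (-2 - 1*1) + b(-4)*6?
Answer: 1/18 ≈ 0.055556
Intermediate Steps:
b(B) = (-1 + B)*(-3 + B)
E = 207 (E = (-2 - 1*1) + (3 + (-4)² - 4*(-4))*6 = (-2 - 1) + (3 + 16 + 16)*6 = -3 + 35*6 = -3 + 210 = 207)
1/(E - 189) = 1/(207 - 189) = 1/18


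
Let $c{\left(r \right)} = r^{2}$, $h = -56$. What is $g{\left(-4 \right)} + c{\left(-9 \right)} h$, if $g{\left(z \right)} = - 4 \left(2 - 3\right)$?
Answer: $-4532$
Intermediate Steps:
$g{\left(z \right)} = 4$ ($g{\left(z \right)} = \left(-4\right) \left(-1\right) = 4$)
$g{\left(-4 \right)} + c{\left(-9 \right)} h = 4 + \left(-9\right)^{2} \left(-56\right) = 4 + 81 \left(-56\right) = 4 - 4536 = -4532$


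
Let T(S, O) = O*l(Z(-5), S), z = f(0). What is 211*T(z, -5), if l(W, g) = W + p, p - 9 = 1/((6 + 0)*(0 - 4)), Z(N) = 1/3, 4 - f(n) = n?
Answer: -235265/24 ≈ -9802.7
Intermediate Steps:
f(n) = 4 - n
Z(N) = 1/3
z = 4 (z = 4 - 1*0 = 4 + 0 = 4)
p = 215/24 (p = 9 + 1/((6 + 0)*(0 - 4)) = 9 + 1/(6*(-4)) = 9 + 1/(-24) = 9 - 1/24 = 215/24 ≈ 8.9583)
l(W, g) = 215/24 + W (l(W, g) = W + 215/24 = 215/24 + W)
T(S, O) = 223*O/24 (T(S, O) = O*(215/24 + 1/3) = O*(223/24) = 223*O/24)
211*T(z, -5) = 211*((223/24)*(-5)) = 211*(-1115/24) = -235265/24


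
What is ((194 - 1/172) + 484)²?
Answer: 13599058225/29584 ≈ 4.5968e+5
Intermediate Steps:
((194 - 1/172) + 484)² = (33367/172 + 484)² = (116615/172)² = 13599058225/29584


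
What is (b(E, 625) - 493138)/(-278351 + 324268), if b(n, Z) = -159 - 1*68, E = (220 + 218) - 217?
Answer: -493365/45917 ≈ -10.745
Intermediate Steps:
E = 221 (E = 438 - 217 = 221)
b(n, Z) = -227 (b(n, Z) = -159 - 68 = -227)
(b(E, 625) - 493138)/(-278351 + 324268) = (-227 - 493138)/(-278351 + 324268) = -493365/45917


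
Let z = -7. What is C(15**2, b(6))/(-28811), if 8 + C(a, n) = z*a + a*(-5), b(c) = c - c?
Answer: 2708/28811 ≈ 0.093992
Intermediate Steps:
b(c) = 0
C(a, n) = -8 - 12*a (C(a, n) = -8 + (-7*a + a*(-5)) = -8 + (-7*a - 5*a) = -8 - 12*a)
C(15**2, b(6))/(-28811) = (-8 - 12*15**2)/(-28811) = (-8 - 12*225)*(-1/28811) = (-8 - 2700)*(-1/28811) = -2708*(-1/28811) = 2708/28811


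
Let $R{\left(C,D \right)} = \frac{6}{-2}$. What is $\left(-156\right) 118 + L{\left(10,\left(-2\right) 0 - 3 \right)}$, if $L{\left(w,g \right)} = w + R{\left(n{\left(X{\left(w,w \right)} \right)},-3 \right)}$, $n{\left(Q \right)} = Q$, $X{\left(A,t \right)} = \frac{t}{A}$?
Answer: $-18401$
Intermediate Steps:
$R{\left(C,D \right)} = -3$ ($R{\left(C,D \right)} = 6 \left(- \frac{1}{2}\right) = -3$)
$L{\left(w,g \right)} = -3 + w$ ($L{\left(w,g \right)} = w - 3 = -3 + w$)
$\left(-156\right) 118 + L{\left(10,\left(-2\right) 0 - 3 \right)} = \left(-156\right) 118 + \left(-3 + 10\right) = -18408 + 7 = -18401$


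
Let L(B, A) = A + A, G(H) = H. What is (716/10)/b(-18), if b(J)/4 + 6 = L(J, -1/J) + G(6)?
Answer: 1611/10 ≈ 161.10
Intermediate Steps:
L(B, A) = 2*A
b(J) = -8/J (b(J) = -24 + 4*(2*(-1/J) + 6) = -24 + 4*(-2/J + 6) = -24 + 4*(6 - 2/J) = -24 + (24 - 8/J) = -8/J)
(716/10)/b(-18) = (716/10)/((-8/(-18))) = (716*(1/10))/((-8*(-1/18))) = 358/(5*(4/9)) = (358/5)*(9/4) = 1611/10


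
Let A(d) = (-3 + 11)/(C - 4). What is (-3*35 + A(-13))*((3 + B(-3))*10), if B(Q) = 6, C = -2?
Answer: -9570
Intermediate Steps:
A(d) = -4/3 (A(d) = (-3 + 11)/(-2 - 4) = 8/(-6) = 8*(-⅙) = -4/3)
(-3*35 + A(-13))*((3 + B(-3))*10) = (-3*35 - 4/3)*((3 + 6)*10) = (-105 - 4/3)*(9*10) = -319/3*90 = -9570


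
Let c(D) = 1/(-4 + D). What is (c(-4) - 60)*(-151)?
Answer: 72631/8 ≈ 9078.9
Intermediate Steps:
(c(-4) - 60)*(-151) = (1/(-4 - 4) - 60)*(-151) = (1/(-8) - 60)*(-151) = (-1/8 - 60)*(-151) = -481/8*(-151) = 72631/8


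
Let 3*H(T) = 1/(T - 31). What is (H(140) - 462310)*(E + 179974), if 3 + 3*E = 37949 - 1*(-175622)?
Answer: -113909128787810/981 ≈ -1.1612e+11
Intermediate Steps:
E = 213568/3 (E = -1 + (37949 - 1*(-175622))/3 = -1 + (37949 + 175622)/3 = -1 + (⅓)*213571 = -1 + 213571/3 = 213568/3 ≈ 71189.)
H(T) = 1/(3*(-31 + T)) (H(T) = 1/(3*(T - 31)) = 1/(3*(-31 + T)))
(H(140) - 462310)*(E + 179974) = (1/(3*(-31 + 140)) - 462310)*(213568/3 + 179974) = ((⅓)/109 - 462310)*(753490/3) = ((⅓)*(1/109) - 462310)*(753490/3) = (1/327 - 462310)*(753490/3) = -151175369/327*753490/3 = -113909128787810/981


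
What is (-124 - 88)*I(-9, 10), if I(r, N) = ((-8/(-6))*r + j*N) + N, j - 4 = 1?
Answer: -10176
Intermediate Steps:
j = 5 (j = 4 + 1 = 5)
I(r, N) = 6*N + 4*r/3 (I(r, N) = ((-8/(-6))*r + 5*N) + N = ((-8*(-⅙))*r + 5*N) + N = (4*r/3 + 5*N) + N = (5*N + 4*r/3) + N = 6*N + 4*r/3)
(-124 - 88)*I(-9, 10) = (-124 - 88)*(6*10 + (4/3)*(-9)) = -212*(60 - 12) = -212*48 = -10176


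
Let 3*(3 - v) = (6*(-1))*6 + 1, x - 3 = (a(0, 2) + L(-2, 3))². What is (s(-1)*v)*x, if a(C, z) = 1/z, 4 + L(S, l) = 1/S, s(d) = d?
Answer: -836/3 ≈ -278.67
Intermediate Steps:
L(S, l) = -4 + 1/S
x = 19 (x = 3 + (1/2 + (-4 + 1/(-2)))² = 3 + (½ + (-4 - ½))² = 3 + (½ - 9/2)² = 3 + (-4)² = 3 + 16 = 19)
v = 44/3 (v = 3 - ((6*(-1))*6 + 1)/3 = 3 - (-6*6 + 1)/3 = 3 - (-36 + 1)/3 = 3 - ⅓*(-35) = 3 + 35/3 = 44/3 ≈ 14.667)
(s(-1)*v)*x = -1*44/3*19 = -44/3*19 = -836/3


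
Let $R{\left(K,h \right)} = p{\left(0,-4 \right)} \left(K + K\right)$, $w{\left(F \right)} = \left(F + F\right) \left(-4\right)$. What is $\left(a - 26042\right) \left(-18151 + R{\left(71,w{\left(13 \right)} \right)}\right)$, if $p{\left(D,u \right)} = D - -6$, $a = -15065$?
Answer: $711109993$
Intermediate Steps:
$p{\left(D,u \right)} = 6 + D$ ($p{\left(D,u \right)} = D + 6 = 6 + D$)
$w{\left(F \right)} = - 8 F$ ($w{\left(F \right)} = 2 F \left(-4\right) = - 8 F$)
$R{\left(K,h \right)} = 12 K$ ($R{\left(K,h \right)} = \left(6 + 0\right) \left(K + K\right) = 6 \cdot 2 K = 12 K$)
$\left(a - 26042\right) \left(-18151 + R{\left(71,w{\left(13 \right)} \right)}\right) = \left(-15065 - 26042\right) \left(-18151 + 12 \cdot 71\right) = - 41107 \left(-18151 + 852\right) = \left(-41107\right) \left(-17299\right) = 711109993$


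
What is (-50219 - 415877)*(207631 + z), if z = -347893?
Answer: 65375557152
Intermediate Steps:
(-50219 - 415877)*(207631 + z) = (-50219 - 415877)*(207631 - 347893) = -466096*(-140262) = 65375557152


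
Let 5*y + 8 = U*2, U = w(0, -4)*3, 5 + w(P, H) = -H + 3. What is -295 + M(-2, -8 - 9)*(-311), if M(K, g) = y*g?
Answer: 19673/5 ≈ 3934.6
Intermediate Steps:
w(P, H) = -2 - H (w(P, H) = -5 + (-H + 3) = -5 + (3 - H) = -2 - H)
U = 6 (U = (-2 - 1*(-4))*3 = (-2 + 4)*3 = 2*3 = 6)
y = 4/5 (y = -8/5 + (6*2)/5 = -8/5 + (1/5)*12 = -8/5 + 12/5 = 4/5 ≈ 0.80000)
M(K, g) = 4*g/5
-295 + M(-2, -8 - 9)*(-311) = -295 + (4*(-8 - 9)/5)*(-311) = -295 + ((4/5)*(-17))*(-311) = -295 - 68/5*(-311) = -295 + 21148/5 = 19673/5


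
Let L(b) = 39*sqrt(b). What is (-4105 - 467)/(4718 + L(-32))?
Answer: -5392674/5577049 + 178308*I*sqrt(2)/5577049 ≈ -0.96694 + 0.045215*I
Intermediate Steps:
(-4105 - 467)/(4718 + L(-32)) = (-4105 - 467)/(4718 + 39*sqrt(-32)) = -4572/(4718 + 39*(4*I*sqrt(2))) = -4572/(4718 + 156*I*sqrt(2))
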